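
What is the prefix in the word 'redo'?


The word 'redo' = 're' (prefix) + 'do' (root). The prefix is 're'.

re


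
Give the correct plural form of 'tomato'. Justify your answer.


Apply rule: Add -es (consonant + o). 'tomato' becomes 'tomatoes'.

tomatoes


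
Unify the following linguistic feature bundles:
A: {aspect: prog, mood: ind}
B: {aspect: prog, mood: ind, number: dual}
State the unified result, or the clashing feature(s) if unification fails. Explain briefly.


Compare features:
aspect: A=prog vs B=prog -> unified: prog
mood: A=ind vs B=ind -> unified: ind
number: A=_ vs B=dual -> unified: dual
No clashes found.

Unified: {aspect: prog, mood: ind, number: dual}


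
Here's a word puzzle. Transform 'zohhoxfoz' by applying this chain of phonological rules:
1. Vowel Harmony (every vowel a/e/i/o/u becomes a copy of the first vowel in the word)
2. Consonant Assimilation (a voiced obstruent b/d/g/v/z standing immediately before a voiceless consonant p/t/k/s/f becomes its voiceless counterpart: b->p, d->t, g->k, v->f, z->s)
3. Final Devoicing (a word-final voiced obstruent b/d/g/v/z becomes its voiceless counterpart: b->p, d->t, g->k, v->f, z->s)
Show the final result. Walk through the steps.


Starting form: 'zohhoxfoz'
Rule 1: Vowel Harmony: all vowels already match. No change.
Rule 2: Consonant Assimilation: no voiced obstruent (b/d/g/v/z) stands immediately before a voiceless consonant (p/t/k/s/f). No change.
Rule 3: Final Devoicing: word-final voiced obstruent 'z' becomes voiceless 's'. 'zohhoxfoz' -> 'zohhoxfos'
Final form: 'zohhoxfos'

zohhoxfos


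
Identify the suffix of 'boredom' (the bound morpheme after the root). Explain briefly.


The word 'boredom' = 'bore' (root) + '-dom' (suffix). The suffix is '-dom'.

dom


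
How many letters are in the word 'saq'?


Spell out 'saq' and number each letter: s(1), a(2), q(3). Total: 3 letters.

3


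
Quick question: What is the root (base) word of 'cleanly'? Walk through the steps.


Remove suffix '-ly' from 'cleanly' to get root 'clean'.

clean


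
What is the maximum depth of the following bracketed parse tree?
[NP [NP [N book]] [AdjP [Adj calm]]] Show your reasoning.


Count bracket nesting levels:
'[' at pos 0: depth = 1
'[' at pos 4: depth = 2
'[' at pos 8: depth = 3
'[' at pos 18: depth = 2
'[' at pos 24: depth = 3
Maximum depth reached: 3

3


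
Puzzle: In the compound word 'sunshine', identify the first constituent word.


Split 'sunshine' into 'sun' + 'shine'. The first part is 'sun'.

sun


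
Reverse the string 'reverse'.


Reverse 'reverse' character by character: 'esrever'.

esrever


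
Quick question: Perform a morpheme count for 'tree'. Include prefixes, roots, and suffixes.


Decomposition: tree (free morpheme) = 1 morpheme(s)

1 morphemes


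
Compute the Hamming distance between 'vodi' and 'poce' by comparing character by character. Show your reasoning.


Alignment:
Position 1: 'v' vs 'p' = DIFFER
Position 2: 'o' vs 'o' = match
Position 3: 'd' vs 'c' = DIFFER
Position 4: 'i' vs 'e' = DIFFER
Total differences: 3

3


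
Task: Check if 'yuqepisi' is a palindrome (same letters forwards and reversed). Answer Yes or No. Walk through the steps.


Forward: 'yuqepisi'
Reversed: 'isipequy'
They differ.

No


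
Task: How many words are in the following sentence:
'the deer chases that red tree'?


Split into words: the | deer | chases | that | red | tree = 6 words.

6


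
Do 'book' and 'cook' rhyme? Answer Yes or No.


Rime (stressed vowel + following sounds) of 'book': -ook = /ʊk/
Rime of 'cook': -ook = /ʊk/
/ʊk/ and /ʊk/ are the same ending sound, so the words rhyme.

Yes


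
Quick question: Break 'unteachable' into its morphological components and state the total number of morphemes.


Step 1: Identify prefix: 'un' (meaning: not/reverse)
Step 2: Identify root: 'teach'
Step 3: Identify suffix(es): 'able'
Decomposition: un- (prefix: not/reverse) + teach (root) + -able (suffix: capable of)
Total morphemes: 3

3 morphemes (un- (prefix: not/reverse) + teach (root) + -able (suffix: capable of))


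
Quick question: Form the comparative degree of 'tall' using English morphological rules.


Apply comparative formation (add -er): 'tall' -> 'taller'.

taller


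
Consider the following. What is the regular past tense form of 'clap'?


Apply rule: Double final consonant and add -ed. 'clap' becomes 'clapped'.

clapped


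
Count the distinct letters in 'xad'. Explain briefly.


Unique letters in 'xad': {a, d, x} = 3 distinct letters.

3


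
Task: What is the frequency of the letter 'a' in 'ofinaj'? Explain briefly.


Letter 'a' in 'ofinaj': found at position(s) 5 = 1 occurrence(s).

1


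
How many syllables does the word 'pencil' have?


Break 'pencil' into syllables: pen-cil -> pen | cil = 2 syllables

2 syllables


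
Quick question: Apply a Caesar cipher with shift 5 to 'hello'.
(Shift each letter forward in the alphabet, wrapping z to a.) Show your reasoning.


Shift each letter by 5: h -> m, e -> j, l -> q, l -> q, o -> t. Result: 'mjqqt'.

mjqqt


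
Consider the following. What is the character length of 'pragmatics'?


Spell out 'pragmatics' and number each letter: p(1), r(2), a(3), g(4), m(5), a(6), t(7), i(8), c(9), s(10). Total: 10 letters.

10


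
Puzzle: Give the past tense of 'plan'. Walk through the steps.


Apply rule: Double final consonant and add -ed. 'plan' becomes 'planned'.

planned


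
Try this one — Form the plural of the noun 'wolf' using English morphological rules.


Apply rule: Change -f to -ves. 'wolf' becomes 'wolves'.

wolves


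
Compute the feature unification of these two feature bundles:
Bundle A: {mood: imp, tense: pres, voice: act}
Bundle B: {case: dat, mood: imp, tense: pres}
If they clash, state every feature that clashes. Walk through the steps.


Compare features:
case: A=_ vs B=dat -> unified: dat
mood: A=imp vs B=imp -> unified: imp
tense: A=pres vs B=pres -> unified: pres
voice: A=act vs B=_ -> unified: act
No clashes found.

Unified: {case: dat, mood: imp, tense: pres, voice: act}


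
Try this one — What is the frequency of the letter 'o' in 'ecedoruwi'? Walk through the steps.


Letter 'o' in 'ecedoruwi': found at position(s) 5 = 1 occurrence(s).

1


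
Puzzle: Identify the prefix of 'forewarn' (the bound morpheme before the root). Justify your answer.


The word 'forewarn' = 'fore' (prefix) + 'warn' (root). The prefix is 'fore'.

fore


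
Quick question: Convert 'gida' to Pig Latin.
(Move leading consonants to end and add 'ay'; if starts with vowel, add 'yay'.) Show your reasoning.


'gida': move consonant cluster 'g' to end and add 'ay': 'idagay'.

idagay


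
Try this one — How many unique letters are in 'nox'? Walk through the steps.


Unique letters in 'nox': {n, o, x} = 3 distinct letters.

3


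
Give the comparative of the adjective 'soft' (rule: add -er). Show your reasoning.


Apply comparative formation (add -er): 'soft' -> 'softer'.

softer


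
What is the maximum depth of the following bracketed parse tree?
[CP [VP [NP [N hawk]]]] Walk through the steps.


Count bracket nesting levels:
'[' at pos 0: depth = 1
'[' at pos 4: depth = 2
'[' at pos 8: depth = 3
'[' at pos 12: depth = 4
Maximum depth reached: 4

4


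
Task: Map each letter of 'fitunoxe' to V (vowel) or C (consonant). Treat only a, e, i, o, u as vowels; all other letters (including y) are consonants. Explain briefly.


Letter mapping: f = C, i = V, t = C, u = V, n = C, o = V, x = C, e = V.

CVCVCVCV


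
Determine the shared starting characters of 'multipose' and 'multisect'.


Compare from the start: 5 characters match: 'multi'. Mismatch at position 6: 'p' vs 's'.

multi


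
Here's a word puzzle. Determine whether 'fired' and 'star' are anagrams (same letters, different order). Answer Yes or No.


Sorted letters of 'fired': 'defir'
Sorted letters of 'star': 'arst'
They do not match.

No


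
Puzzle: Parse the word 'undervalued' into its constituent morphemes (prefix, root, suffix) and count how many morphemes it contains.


Step 1: Identify prefix: 'under' (meaning: beneath/insufficient)
Step 2: Identify root: 'value'
Step 3: Identify suffix(es): 'ed'
Decomposition: under- (prefix: beneath/insufficient) + value (root) + -ed (suffix: past)
Total morphemes: 3

3 morphemes (under- (prefix: beneath/insufficient) + value (root) + -ed (suffix: past))


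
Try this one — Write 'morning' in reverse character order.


Reverse 'morning' character by character: 'gninrom'.

gninrom


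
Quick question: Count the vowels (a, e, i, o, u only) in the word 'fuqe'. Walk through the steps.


Vowels in 'fuqe': u, e = 2 vowels.

2


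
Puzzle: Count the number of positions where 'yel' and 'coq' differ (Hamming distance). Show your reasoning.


Alignment:
Position 1: 'y' vs 'c' = DIFFER
Position 2: 'e' vs 'o' = DIFFER
Position 3: 'l' vs 'q' = DIFFER
Total differences: 3

3


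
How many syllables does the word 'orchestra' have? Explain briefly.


Break 'orchestra' into syllables: or-ches-tra -> or | ches | tra = 3 syllables

3 syllables


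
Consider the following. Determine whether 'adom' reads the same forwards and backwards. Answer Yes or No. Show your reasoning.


Forward: 'adom'
Reversed: 'moda'
They differ.

No


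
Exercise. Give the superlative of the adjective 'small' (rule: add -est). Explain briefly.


Apply superlative formation (add -est): 'small' -> 'smallest'.

smallest


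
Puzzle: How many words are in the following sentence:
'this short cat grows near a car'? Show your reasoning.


Split into words: this | short | cat | grows | near | a | car = 7 words.

7


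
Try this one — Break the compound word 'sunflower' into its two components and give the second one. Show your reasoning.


Split 'sunflower' into 'sun' + 'flower'. The second part is 'flower'.

flower


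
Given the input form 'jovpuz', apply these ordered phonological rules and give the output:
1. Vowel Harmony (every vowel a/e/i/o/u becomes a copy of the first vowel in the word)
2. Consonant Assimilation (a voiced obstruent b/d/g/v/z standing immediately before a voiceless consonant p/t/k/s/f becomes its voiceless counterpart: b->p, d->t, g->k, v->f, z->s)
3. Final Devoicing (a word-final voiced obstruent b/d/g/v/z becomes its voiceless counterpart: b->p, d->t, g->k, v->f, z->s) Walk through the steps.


Starting form: 'jovpuz'
Rule 1: Vowel Harmony: all vowels become 'o' (matching first vowel). 'jovpuz' -> 'jovpoz'
Rule 2: Consonant Assimilation: voiced obstruent before voiceless consonant becomes voiceless ('vp' -> 'fp'). 'jovpoz' -> 'jofpoz'
Rule 3: Final Devoicing: word-final voiced obstruent 'z' becomes voiceless 's'. 'jofpoz' -> 'jofpos'
Final form: 'jofpos'

jofpos


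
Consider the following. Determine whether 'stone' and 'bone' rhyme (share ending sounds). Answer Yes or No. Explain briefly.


Rime (stressed vowel + following sounds) of 'stone': -one = /oʊn/
Rime of 'bone': -one = /oʊn/
/oʊn/ and /oʊn/ are the same ending sound, so the words rhyme.

Yes


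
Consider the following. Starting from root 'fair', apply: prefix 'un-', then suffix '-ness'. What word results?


Step 1: Add prefix 'un-' to 'fair' = 'unfair'
Step 2: Add suffix '-ness' to 'unfair' = 'unfairness'

unfairness


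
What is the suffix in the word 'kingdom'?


The word 'kingdom' = 'king' (root) + '-dom' (suffix). The suffix is '-dom'.

dom


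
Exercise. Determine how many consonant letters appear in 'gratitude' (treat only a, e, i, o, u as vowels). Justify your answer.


Consonants in 'gratitude': g, r, t, t, d = 5 consonants.

5


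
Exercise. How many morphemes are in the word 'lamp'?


Decomposition: lamp (free morpheme) = 1 morpheme(s)

1 morphemes


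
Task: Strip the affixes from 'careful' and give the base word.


Remove suffix '-ful' from 'careful' to get root 'care'.

care


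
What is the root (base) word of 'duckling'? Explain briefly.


Remove suffix '-ling' from 'duckling' to get root 'duck'.

duck


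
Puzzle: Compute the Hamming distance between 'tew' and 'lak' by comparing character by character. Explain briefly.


Alignment:
Position 1: 't' vs 'l' = DIFFER
Position 2: 'e' vs 'a' = DIFFER
Position 3: 'w' vs 'k' = DIFFER
Total differences: 3

3


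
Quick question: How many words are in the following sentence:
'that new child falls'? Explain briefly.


Split into words: that | new | child | falls = 4 words.

4


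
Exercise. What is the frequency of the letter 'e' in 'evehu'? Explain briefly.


Letter 'e' in 'evehu': found at position(s) 1, 3 = 2 occurrence(s).

2


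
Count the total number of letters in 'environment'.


Spell out 'environment' and number each letter: e(1), n(2), v(3), i(4), r(5), o(6), n(7), m(8), e(9), n(10), t(11). Total: 11 letters.

11


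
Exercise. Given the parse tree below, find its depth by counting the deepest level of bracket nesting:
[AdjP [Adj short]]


Count bracket nesting levels:
'[' at pos 0: depth = 1
'[' at pos 6: depth = 2
Maximum depth reached: 2

2


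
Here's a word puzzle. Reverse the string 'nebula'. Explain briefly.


Reverse 'nebula' character by character: 'aluben'.

aluben


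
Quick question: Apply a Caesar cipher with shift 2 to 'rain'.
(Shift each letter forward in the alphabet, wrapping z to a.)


Shift each letter by 2: r -> t, a -> c, i -> k, n -> p. Result: 'tckp'.

tckp


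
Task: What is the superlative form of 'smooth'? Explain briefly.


Apply superlative formation (add -est): 'smooth' -> 'smoothest'.

smoothest


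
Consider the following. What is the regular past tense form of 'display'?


Apply rule: Add -ed. 'display' becomes 'displayed'.

displayed


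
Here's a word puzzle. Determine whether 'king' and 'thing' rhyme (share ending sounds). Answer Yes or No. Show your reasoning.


Rime (stressed vowel + following sounds) of 'king': -ing = /ɪŋ/
Rime of 'thing': -ing = /ɪŋ/
/ɪŋ/ and /ɪŋ/ are the same ending sound, so the words rhyme.

Yes


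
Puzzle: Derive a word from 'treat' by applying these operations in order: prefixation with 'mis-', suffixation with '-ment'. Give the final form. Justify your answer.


Step 1: Add prefix 'mis-' to 'treat' = 'mistreat'
Step 2: Add suffix '-ment' to 'mistreat' = 'mistreatment'

mistreatment


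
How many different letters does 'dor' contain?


Unique letters in 'dor': {d, o, r} = 3 distinct letters.

3


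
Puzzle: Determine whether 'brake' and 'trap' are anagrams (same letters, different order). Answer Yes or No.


Sorted letters of 'brake': 'abekr'
Sorted letters of 'trap': 'aprt'
They do not match.

No


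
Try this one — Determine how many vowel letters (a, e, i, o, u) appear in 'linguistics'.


Vowels in 'linguistics': i, u, i, i = 4 vowels.

4


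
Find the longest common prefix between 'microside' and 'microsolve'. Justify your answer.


Compare from the start: 6 characters match: 'micros'. Mismatch at position 7: 'i' vs 'o'.

micros


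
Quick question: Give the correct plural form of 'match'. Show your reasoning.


Apply rule: Add -es (sibilant/fricative ending). 'match' becomes 'matches'.

matches


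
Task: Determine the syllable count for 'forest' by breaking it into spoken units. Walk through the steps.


Break 'forest' into syllables: for-est -> for | est = 2 syllables

2 syllables


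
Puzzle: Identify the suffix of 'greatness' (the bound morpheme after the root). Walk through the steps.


The word 'greatness' = 'great' (root) + '-ness' (suffix). The suffix is '-ness'.

ness


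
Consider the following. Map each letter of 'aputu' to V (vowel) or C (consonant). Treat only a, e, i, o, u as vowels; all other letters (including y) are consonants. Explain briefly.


Letter mapping: a = V, p = C, u = V, t = C, u = V.

VCVCV


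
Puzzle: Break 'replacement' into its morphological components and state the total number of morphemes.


Step 1: Identify prefix: 're' (meaning: again)
Step 2: Identify root: 'place'
Step 3: Identify suffix(es): 'ment'
Decomposition: re- (prefix: again) + place (root) + -ment (suffix: action/result)
Total morphemes: 3

3 morphemes (re- (prefix: again) + place (root) + -ment (suffix: action/result))


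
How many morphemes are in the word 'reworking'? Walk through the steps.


Decomposition: re- (prefix) + work (root) + -ing (suffix) = 3 morpheme(s)

3 morphemes


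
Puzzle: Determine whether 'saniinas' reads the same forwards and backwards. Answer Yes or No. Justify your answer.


Forward: 'saniinas'
Reversed: 'saniinas'
They are identical.

Yes


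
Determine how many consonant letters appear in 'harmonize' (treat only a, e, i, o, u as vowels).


Consonants in 'harmonize': h, r, m, n, z = 5 consonants.

5


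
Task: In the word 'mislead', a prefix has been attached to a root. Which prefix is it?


The word 'mislead' = 'mis' (prefix) + 'lead' (root). The prefix is 'mis'.

mis


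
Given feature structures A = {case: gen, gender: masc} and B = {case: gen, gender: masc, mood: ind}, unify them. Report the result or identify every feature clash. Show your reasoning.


Compare features:
case: A=gen vs B=gen -> unified: gen
gender: A=masc vs B=masc -> unified: masc
mood: A=_ vs B=ind -> unified: ind
No clashes found.

Unified: {case: gen, gender: masc, mood: ind}


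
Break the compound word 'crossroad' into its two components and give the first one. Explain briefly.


Split 'crossroad' into 'cross' + 'road'. The first part is 'cross'.

cross


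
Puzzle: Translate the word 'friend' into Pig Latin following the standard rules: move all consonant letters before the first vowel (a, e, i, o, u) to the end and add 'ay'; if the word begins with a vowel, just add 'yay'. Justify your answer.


'friend': move consonant cluster 'fr' to end and add 'ay': 'iendfray'.

iendfray


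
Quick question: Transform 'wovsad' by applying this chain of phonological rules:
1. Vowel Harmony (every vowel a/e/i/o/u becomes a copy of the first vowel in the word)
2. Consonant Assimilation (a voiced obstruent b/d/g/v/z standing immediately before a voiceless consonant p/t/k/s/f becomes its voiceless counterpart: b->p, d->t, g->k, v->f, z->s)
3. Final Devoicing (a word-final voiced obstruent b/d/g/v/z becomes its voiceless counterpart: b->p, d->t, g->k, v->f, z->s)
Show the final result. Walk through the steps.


Starting form: 'wovsad'
Rule 1: Vowel Harmony: all vowels become 'o' (matching first vowel). 'wovsad' -> 'wovsod'
Rule 2: Consonant Assimilation: voiced obstruent before voiceless consonant becomes voiceless ('vs' -> 'fs'). 'wovsod' -> 'wofsod'
Rule 3: Final Devoicing: word-final voiced obstruent 'd' becomes voiceless 't'. 'wofsod' -> 'wofsot'
Final form: 'wofsot'

wofsot


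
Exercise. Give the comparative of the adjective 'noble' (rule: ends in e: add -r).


Apply comparative formation (ends in e: add -r): 'noble' -> 'nobler'.

nobler


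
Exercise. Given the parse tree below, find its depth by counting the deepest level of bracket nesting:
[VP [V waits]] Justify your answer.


Count bracket nesting levels:
'[' at pos 0: depth = 1
'[' at pos 4: depth = 2
Maximum depth reached: 2

2


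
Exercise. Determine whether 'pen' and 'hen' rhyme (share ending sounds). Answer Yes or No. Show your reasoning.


Rime (stressed vowel + following sounds) of 'pen': -en = /ɛn/
Rime of 'hen': -en = /ɛn/
/ɛn/ and /ɛn/ are the same ending sound, so the words rhyme.

Yes


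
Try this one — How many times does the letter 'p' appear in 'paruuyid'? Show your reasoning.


Letter 'p' in 'paruuyid': found at position(s) 1 = 1 occurrence(s).

1


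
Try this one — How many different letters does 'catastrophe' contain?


Unique letters in 'catastrophe': {a, c, e, h, o, p, r, s, t} = 9 distinct letters.

9


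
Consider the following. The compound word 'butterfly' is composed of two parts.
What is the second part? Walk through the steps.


Split 'butterfly' into 'butter' + 'fly'. The second part is 'fly'.

fly


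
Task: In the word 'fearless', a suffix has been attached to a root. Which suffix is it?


The word 'fearless' = 'fear' (root) + '-less' (suffix). The suffix is '-less'.

less


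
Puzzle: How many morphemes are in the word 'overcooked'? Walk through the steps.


Decomposition: over- (prefix) + cook (root) + -ed (suffix) = 3 morpheme(s)

3 morphemes


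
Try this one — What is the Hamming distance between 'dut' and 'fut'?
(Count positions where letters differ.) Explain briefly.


Alignment:
Position 1: 'd' vs 'f' = DIFFER
Position 2: 'u' vs 'u' = match
Position 3: 't' vs 't' = match
Total differences: 1

1


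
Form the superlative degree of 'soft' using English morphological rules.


Apply superlative formation (add -est): 'soft' -> 'softest'.

softest


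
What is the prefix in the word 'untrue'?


The word 'untrue' = 'un' (prefix) + 'true' (root). The prefix is 'un'.

un


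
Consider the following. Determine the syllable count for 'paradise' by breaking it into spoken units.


Break 'paradise' into syllables: par-a-dise -> par | a | dise = 3 syllables

3 syllables


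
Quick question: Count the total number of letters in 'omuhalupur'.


Spell out 'omuhalupur' and number each letter: o(1), m(2), u(3), h(4), a(5), l(6), u(7), p(8), u(9), r(10). Total: 10 letters.

10


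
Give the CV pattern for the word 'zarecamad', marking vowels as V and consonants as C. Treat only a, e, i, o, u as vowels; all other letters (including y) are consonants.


Letter mapping: z = C, a = V, r = C, e = V, c = C, a = V, m = C, a = V, d = C.

CVCVCVCVC


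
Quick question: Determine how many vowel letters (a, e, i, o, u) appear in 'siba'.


Vowels in 'siba': i, a = 2 vowels.

2


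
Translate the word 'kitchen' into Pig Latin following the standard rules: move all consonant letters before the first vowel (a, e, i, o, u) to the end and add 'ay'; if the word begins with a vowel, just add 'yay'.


'kitchen': move consonant cluster 'k' to end and add 'ay': 'itchenkay'.

itchenkay


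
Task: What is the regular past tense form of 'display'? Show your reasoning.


Apply rule: Add -ed. 'display' becomes 'displayed'.

displayed


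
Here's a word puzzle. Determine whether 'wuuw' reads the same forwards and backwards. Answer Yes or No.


Forward: 'wuuw'
Reversed: 'wuuw'
They are identical.

Yes


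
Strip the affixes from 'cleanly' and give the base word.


Remove suffix '-ly' from 'cleanly' to get root 'clean'.

clean


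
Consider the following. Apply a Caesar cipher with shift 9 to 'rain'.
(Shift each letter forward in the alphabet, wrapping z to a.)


Shift each letter by 9: r -> a, a -> j, i -> r, n -> w. Result: 'ajrw'.

ajrw


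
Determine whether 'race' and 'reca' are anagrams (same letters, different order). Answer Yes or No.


Sorted letters of 'race': 'acer'
Sorted letters of 'reca': 'acer'
They match.

Yes


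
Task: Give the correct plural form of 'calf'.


Apply rule: Change -f to -ves. 'calf' becomes 'calves'.

calves


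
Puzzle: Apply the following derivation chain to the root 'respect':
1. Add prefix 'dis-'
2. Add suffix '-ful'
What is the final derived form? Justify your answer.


Step 1: Add prefix 'dis-' to 'respect' = 'disrespect'
Step 2: Add suffix '-ful' to 'disrespect' = 'disrespectful'

disrespectful


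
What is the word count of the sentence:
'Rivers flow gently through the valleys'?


Split into words: Rivers | flow | gently | through | the | valleys = 6 words.

6


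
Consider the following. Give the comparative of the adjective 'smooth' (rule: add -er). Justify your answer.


Apply comparative formation (add -er): 'smooth' -> 'smoother'.

smoother


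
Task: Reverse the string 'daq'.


Reverse 'daq' character by character: 'qad'.

qad


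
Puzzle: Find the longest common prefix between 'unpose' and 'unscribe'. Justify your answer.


Compare from the start: 2 characters match: 'un'. Mismatch at position 3: 'p' vs 's'.

un


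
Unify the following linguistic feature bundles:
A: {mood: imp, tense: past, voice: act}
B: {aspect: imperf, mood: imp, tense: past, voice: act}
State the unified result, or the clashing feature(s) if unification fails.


Compare features:
aspect: A=_ vs B=imperf -> unified: imperf
mood: A=imp vs B=imp -> unified: imp
tense: A=past vs B=past -> unified: past
voice: A=act vs B=act -> unified: act
No clashes found.

Unified: {aspect: imperf, mood: imp, tense: past, voice: act}


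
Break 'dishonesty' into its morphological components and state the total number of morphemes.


Step 1: Identify prefix: 'dis' (meaning: not/apart)
Step 2: Identify root: 'honest'
Step 3: Identify suffix(es): 'y'
Decomposition: dis- (prefix: not/apart) + honest (root) + -y (suffix: quality)
Total morphemes: 3

3 morphemes (dis- (prefix: not/apart) + honest (root) + -y (suffix: quality))


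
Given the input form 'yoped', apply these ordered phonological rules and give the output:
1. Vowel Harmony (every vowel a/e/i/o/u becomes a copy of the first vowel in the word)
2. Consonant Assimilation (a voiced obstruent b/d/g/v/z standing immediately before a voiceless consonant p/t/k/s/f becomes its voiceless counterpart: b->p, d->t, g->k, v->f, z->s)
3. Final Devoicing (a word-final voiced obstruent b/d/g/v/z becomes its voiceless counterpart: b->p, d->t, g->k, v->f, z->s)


Starting form: 'yoped'
Rule 1: Vowel Harmony: all vowels become 'o' (matching first vowel). 'yoped' -> 'yopod'
Rule 2: Consonant Assimilation: no voiced obstruent (b/d/g/v/z) stands immediately before a voiceless consonant (p/t/k/s/f). No change.
Rule 3: Final Devoicing: word-final voiced obstruent 'd' becomes voiceless 't'. 'yopod' -> 'yopot'
Final form: 'yopot'

yopot


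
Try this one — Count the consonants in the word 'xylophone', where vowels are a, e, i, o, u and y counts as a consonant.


Consonants in 'xylophone': x, y, l, p, h, n = 6 consonants.

6


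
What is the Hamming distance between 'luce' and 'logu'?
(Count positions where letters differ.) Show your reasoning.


Alignment:
Position 1: 'l' vs 'l' = match
Position 2: 'u' vs 'o' = DIFFER
Position 3: 'c' vs 'g' = DIFFER
Position 4: 'e' vs 'u' = DIFFER
Total differences: 3

3


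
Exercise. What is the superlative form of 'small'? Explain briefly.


Apply superlative formation (add -est): 'small' -> 'smallest'.

smallest


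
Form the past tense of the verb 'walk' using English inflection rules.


Apply rule: Add -ed. 'walk' becomes 'walked'.

walked


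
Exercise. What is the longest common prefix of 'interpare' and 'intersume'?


Compare from the start: 5 characters match: 'inter'. Mismatch at position 6: 'p' vs 's'.

inter


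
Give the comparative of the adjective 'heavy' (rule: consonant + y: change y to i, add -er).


Apply comparative formation (consonant + y: change y to i, add -er): 'heavy' -> 'heavier'.

heavier


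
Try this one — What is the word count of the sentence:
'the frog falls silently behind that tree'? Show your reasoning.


Split into words: the | frog | falls | silently | behind | that | tree = 7 words.

7


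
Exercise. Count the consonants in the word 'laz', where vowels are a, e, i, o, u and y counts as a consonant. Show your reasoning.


Consonants in 'laz': l, z = 2 consonants.

2


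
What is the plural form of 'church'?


Apply rule: Add -es (sibilant/fricative ending). 'church' becomes 'churches'.

churches


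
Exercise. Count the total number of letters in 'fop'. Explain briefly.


Spell out 'fop' and number each letter: f(1), o(2), p(3). Total: 3 letters.

3


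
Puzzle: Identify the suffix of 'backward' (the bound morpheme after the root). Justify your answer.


The word 'backward' = 'back' (root) + '-ward' (suffix). The suffix is '-ward'.

ward


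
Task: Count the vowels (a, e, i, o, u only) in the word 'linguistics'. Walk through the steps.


Vowels in 'linguistics': i, u, i, i = 4 vowels.

4


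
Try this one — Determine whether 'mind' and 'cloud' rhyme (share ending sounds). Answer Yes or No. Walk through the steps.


Rime (stressed vowel + following sounds) of 'mind': -ind = /aɪnd/
Rime of 'cloud': -oud = /aʊd/
/aɪnd/ and /aʊd/ are different ending sounds, so the words do not rhyme.

No


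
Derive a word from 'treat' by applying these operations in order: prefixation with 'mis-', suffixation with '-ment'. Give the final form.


Step 1: Add prefix 'mis-' to 'treat' = 'mistreat'
Step 2: Add suffix '-ment' to 'mistreat' = 'mistreatment'

mistreatment


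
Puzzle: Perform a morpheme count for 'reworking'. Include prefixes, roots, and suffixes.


Decomposition: re- (prefix) + work (root) + -ing (suffix) = 3 morpheme(s)

3 morphemes


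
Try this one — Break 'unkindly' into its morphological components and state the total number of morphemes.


Step 1: Identify prefix: 'un' (meaning: not/reverse)
Step 2: Identify root: 'kind'
Step 3: Identify suffix(es): 'ly'
Decomposition: un- (prefix: not/reverse) + kind (root) + -ly (suffix: in manner of)
Total morphemes: 3

3 morphemes (un- (prefix: not/reverse) + kind (root) + -ly (suffix: in manner of))


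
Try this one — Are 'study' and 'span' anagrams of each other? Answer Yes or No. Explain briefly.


Sorted letters of 'study': 'dstuy'
Sorted letters of 'span': 'anps'
They do not match.

No


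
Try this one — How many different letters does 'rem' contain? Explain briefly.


Unique letters in 'rem': {e, m, r} = 3 distinct letters.

3


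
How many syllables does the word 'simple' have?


Break 'simple' into syllables: sim-ple -> sim | ple = 2 syllables

2 syllables


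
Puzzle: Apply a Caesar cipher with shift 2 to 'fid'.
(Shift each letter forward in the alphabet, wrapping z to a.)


Shift each letter by 2: f -> h, i -> k, d -> f. Result: 'hkf'.

hkf


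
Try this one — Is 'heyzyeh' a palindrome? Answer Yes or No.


Forward: 'heyzyeh'
Reversed: 'heyzyeh'
They are identical.

Yes


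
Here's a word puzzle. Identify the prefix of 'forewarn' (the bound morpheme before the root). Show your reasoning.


The word 'forewarn' = 'fore' (prefix) + 'warn' (root). The prefix is 'fore'.

fore


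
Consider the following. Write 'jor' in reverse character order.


Reverse 'jor' character by character: 'roj'.

roj


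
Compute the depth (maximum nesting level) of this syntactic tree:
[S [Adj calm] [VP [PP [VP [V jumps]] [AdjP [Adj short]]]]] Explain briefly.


Count bracket nesting levels:
'[' at pos 0: depth = 1
'[' at pos 3: depth = 2
'[' at pos 14: depth = 2
'[' at pos 18: depth = 3
'[' at pos 22: depth = 4
'[' at pos 26: depth = 5
'[' at pos 37: depth = 4
'[' at pos 43: depth = 5
Maximum depth reached: 5

5


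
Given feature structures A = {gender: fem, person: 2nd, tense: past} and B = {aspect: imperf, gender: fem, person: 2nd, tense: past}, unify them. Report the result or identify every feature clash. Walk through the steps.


Compare features:
aspect: A=_ vs B=imperf -> unified: imperf
gender: A=fem vs B=fem -> unified: fem
person: A=2nd vs B=2nd -> unified: 2nd
tense: A=past vs B=past -> unified: past
No clashes found.

Unified: {aspect: imperf, gender: fem, person: 2nd, tense: past}


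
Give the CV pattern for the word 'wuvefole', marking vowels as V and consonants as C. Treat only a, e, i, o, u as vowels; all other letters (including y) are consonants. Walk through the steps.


Letter mapping: w = C, u = V, v = C, e = V, f = C, o = V, l = C, e = V.

CVCVCVCV


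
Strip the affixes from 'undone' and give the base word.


Remove prefix 'un' from 'undone' to get root 'done'.

done


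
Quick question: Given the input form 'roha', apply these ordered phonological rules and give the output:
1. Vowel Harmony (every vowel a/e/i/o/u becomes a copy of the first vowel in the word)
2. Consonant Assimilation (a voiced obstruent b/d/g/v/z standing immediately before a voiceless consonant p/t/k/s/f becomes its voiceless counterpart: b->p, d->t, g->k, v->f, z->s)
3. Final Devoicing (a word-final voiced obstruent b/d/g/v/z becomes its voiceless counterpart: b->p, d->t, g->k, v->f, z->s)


Starting form: 'roha'
Rule 1: Vowel Harmony: all vowels become 'o' (matching first vowel). 'roha' -> 'roho'
Rule 2: Consonant Assimilation: no voiced obstruent (b/d/g/v/z) stands immediately before a voiceless consonant (p/t/k/s/f). No change.
Rule 3: Final Devoicing: the word ends in the vowel 'o', not a consonant. No change.
Final form: 'roho'

roho


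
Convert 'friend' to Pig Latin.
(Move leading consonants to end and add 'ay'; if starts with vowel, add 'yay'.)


'friend': move consonant cluster 'fr' to end and add 'ay': 'iendfray'.

iendfray


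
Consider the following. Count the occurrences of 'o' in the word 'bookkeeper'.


Letter 'o' in 'bookkeeper': found at position(s) 2, 3 = 2 occurrence(s).

2


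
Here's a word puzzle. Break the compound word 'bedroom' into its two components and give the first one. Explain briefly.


Split 'bedroom' into 'bed' + 'room'. The first part is 'bed'.

bed


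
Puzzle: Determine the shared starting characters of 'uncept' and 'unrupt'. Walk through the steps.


Compare from the start: 2 characters match: 'un'. Mismatch at position 3: 'c' vs 'r'.

un


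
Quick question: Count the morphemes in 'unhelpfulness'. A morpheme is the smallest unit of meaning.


Decomposition: un- (prefix) + help (root) + -ful (suffix) + -ness (suffix) = 4 morpheme(s)

4 morphemes


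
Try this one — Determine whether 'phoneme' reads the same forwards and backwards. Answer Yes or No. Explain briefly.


Forward: 'phoneme'
Reversed: 'emenohp'
They differ.

No


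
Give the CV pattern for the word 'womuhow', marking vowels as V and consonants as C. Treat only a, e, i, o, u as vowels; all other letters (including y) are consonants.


Letter mapping: w = C, o = V, m = C, u = V, h = C, o = V, w = C.

CVCVCVC


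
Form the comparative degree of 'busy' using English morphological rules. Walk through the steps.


Apply comparative formation (consonant + y: change y to i, add -er): 'busy' -> 'busier'.

busier


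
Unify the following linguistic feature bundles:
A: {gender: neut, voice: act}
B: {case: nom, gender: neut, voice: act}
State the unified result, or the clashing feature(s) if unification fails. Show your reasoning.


Compare features:
case: A=_ vs B=nom -> unified: nom
gender: A=neut vs B=neut -> unified: neut
voice: A=act vs B=act -> unified: act
No clashes found.

Unified: {case: nom, gender: neut, voice: act}


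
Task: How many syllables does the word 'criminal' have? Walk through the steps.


Break 'criminal' into syllables: crim-i-nal -> crim | i | nal = 3 syllables

3 syllables


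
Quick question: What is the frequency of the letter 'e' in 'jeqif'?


Letter 'e' in 'jeqif': found at position(s) 2 = 1 occurrence(s).

1


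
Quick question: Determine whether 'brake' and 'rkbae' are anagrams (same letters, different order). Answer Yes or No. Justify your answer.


Sorted letters of 'brake': 'abekr'
Sorted letters of 'rkbae': 'abekr'
They match.

Yes


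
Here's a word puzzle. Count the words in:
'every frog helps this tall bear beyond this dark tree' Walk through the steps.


Split into words: every | frog | helps | this | tall | bear | beyond | this | dark | tree = 10 words.

10


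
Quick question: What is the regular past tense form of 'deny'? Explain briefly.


Apply rule: Change -y to -ied. 'deny' becomes 'denied'.

denied


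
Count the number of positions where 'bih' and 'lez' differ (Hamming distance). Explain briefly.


Alignment:
Position 1: 'b' vs 'l' = DIFFER
Position 2: 'i' vs 'e' = DIFFER
Position 3: 'h' vs 'z' = DIFFER
Total differences: 3

3


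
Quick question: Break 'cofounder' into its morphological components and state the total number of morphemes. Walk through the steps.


Step 1: Identify prefix: 'co' (meaning: together)
Step 2: Identify root: 'found'
Step 3: Identify suffix(es): 'er'
Decomposition: co- (prefix: together) + found (root) + -er (suffix: one who)
Total morphemes: 3

3 morphemes (co- (prefix: together) + found (root) + -er (suffix: one who))


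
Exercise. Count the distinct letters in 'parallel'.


Unique letters in 'parallel': {a, e, l, p, r} = 5 distinct letters.

5


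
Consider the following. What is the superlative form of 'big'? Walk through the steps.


Apply superlative formation (double final consonant, add -est): 'big' -> 'biggest'.

biggest


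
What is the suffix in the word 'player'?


The word 'player' = 'play' (root) + '-er' (suffix). The suffix is '-er'.

er


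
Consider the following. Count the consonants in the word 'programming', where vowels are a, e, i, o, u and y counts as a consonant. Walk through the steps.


Consonants in 'programming': p, r, g, r, m, m, n, g = 8 consonants.

8


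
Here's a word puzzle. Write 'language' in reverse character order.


Reverse 'language' character by character: 'egaugnal'.

egaugnal


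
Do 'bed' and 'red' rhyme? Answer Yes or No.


Rime (stressed vowel + following sounds) of 'bed': -ed = /ɛd/
Rime of 'red': -ed = /ɛd/
/ɛd/ and /ɛd/ are the same ending sound, so the words rhyme.

Yes


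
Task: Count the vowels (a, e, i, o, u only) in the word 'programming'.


Vowels in 'programming': o, a, i = 3 vowels.

3


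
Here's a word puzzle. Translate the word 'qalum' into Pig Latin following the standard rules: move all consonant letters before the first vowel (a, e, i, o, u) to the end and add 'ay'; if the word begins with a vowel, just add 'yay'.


'qalum': move consonant cluster 'q' to end and add 'ay': 'alumqay'.

alumqay


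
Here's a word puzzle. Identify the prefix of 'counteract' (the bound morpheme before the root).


The word 'counteract' = 'counter' (prefix) + 'act' (root). The prefix is 'counter'.

counter


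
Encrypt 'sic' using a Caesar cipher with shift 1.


Shift each letter by 1: s -> t, i -> j, c -> d. Result: 'tjd'.

tjd


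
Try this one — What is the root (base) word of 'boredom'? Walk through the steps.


Remove suffix '-dom' from 'boredom' to get root 'bore'.

bore


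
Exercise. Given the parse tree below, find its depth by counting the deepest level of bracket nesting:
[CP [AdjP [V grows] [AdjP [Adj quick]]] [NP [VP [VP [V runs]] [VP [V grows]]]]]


Count bracket nesting levels:
'[' at pos 0: depth = 1
'[' at pos 4: depth = 2
'[' at pos 10: depth = 3
'[' at pos 20: depth = 3
'[' at pos 26: depth = 4
'[' at pos 40: depth = 2
'[' at pos 44: depth = 3
'[' at pos 48: depth = 4
'[' at pos 52: depth = 5
'[' at pos 62: depth = 4
'[' at pos 66: depth = 5
Maximum depth reached: 5

5


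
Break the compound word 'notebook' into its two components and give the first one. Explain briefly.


Split 'notebook' into 'note' + 'book'. The first part is 'note'.

note


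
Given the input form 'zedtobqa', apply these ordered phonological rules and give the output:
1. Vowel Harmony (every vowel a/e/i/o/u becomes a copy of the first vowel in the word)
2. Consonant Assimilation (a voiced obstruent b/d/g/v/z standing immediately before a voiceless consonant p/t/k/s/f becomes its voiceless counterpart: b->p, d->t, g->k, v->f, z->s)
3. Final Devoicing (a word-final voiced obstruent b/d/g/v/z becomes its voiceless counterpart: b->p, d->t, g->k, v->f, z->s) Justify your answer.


Starting form: 'zedtobqa'
Rule 1: Vowel Harmony: all vowels become 'e' (matching first vowel). 'zedtobqa' -> 'zedtebqe'
Rule 2: Consonant Assimilation: voiced obstruent before voiceless consonant becomes voiceless ('dt' -> 'tt'). 'zedtebqe' -> 'zettebqe'
Rule 3: Final Devoicing: the word ends in the vowel 'e', not a consonant. No change.
Final form: 'zettebqe'

zettebqe
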